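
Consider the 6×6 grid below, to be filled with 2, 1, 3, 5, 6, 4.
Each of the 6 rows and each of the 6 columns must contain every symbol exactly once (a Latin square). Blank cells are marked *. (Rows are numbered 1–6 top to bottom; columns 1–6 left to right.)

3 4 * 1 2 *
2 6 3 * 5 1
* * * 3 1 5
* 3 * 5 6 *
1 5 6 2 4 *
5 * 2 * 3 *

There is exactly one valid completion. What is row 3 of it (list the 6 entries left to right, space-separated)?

Row 3, column 2: row 3 has {1, 3, 5} and column 2 has {3, 5, 6, 4}, leaving only 2.
Row 3, column 3: row 3 has {2, 1, 3, 5} and column 3 has {2, 3, 6}, leaving only 4.
Row 3, column 1: row 3 has {2, 1, 3, 5, 4} and column 1 has {2, 1, 3, 5}, leaving only 6.
So row 3 reads: 6 2 4 3 1 5.

6 2 4 3 1 5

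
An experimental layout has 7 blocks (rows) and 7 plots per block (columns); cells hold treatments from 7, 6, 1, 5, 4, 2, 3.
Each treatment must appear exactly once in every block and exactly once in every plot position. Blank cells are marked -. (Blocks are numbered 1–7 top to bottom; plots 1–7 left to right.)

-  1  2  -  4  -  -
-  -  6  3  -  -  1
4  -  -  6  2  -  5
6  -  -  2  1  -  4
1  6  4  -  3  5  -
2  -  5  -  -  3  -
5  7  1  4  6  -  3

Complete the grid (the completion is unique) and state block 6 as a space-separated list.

Block 6, plot 2: block 6 has {5, 2, 3} and plot 2 has {7, 6, 1}, leaving only 4.
Block 6, plot 5: block 6 has {5, 4, 2, 3} and plot 5 has {6, 1, 4, 2, 3}, leaving only 7.
Block 6, plot 4: block 6 has {7, 5, 4, 2, 3} and plot 4 has {6, 4, 2, 3}, leaving only 1.
Block 6, plot 7: block 6 has {7, 1, 5, 4, 2, 3} and plot 7 has {1, 5, 4, 3}, leaving only 6.
So block 6 reads: 2 4 5 1 7 3 6.

2 4 5 1 7 3 6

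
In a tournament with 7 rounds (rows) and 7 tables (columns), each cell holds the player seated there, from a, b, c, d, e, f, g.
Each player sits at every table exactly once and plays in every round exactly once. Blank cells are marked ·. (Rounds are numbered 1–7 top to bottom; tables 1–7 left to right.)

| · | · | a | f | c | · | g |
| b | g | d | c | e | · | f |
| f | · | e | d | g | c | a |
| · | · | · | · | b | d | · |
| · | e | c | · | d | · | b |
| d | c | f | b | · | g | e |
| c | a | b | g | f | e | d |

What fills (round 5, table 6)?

Round 1, table 1: round 1 has {a, c, f, g} and table 1 has {b, c, d, f}, leaving only e.
Round 1, table 6: round 1 has {a, c, e, f, g} and table 6 has {c, d, e, g}, leaving only b.
Round 1, table 2: round 1 has {a, b, c, e, f, g} and table 2 has {a, c, e, g}, leaving only d.
Round 2, table 6: round 2 has {b, c, d, e, f, g} and table 6 has {b, c, d, e, g}, leaving only a.
Round 5 already has {b, c, d, e} and table 6 already has {a, b, c, d, e, g}, so round 5, table 6 must be f.

f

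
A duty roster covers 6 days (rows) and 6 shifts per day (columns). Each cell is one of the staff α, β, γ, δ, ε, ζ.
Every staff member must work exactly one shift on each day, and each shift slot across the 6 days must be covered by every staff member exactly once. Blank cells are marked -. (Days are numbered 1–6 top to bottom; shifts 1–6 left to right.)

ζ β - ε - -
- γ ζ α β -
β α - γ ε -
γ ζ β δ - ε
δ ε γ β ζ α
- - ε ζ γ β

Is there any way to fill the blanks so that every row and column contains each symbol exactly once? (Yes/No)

Yes

No day or shift among the givens repeats a symbol, and propagating forced cells runs into no contradiction.
One valid completion exists (for instance, ζ β α ε δ γ / ε γ ζ α β δ / β α δ γ ε ζ / γ ζ β δ α ε / δ ε γ β ζ α / α δ ε ζ γ β).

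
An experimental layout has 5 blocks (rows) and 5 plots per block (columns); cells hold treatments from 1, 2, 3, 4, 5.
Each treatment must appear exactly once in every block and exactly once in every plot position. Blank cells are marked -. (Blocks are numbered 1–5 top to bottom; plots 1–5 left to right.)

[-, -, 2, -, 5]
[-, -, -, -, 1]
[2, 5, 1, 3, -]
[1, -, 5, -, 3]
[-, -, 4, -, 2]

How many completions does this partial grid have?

3

Block 1, plot 1: eliminating its block and plot leaves {3, 4}.
Block 1, plot 2: eliminating its block and plot leaves {1, 3, 4}.
Block 1, plot 4: eliminating its block and plot leaves {1, 4}.
Block 2, plot 1: eliminating its block and plot leaves {3, 4, 5}.
Block 2, plot 2: eliminating its block and plot leaves {2, 3, 4}.
Block 2, plot 3: eliminating its block and plot leaves {3}.
Block 2, plot 4: eliminating its block and plot leaves {2, 4, 5}.
Block 3, plot 5: eliminating its block and plot leaves {4}.
Block 4, plot 2: eliminating its block and plot leaves {2, 4}.
Block 4, plot 4: eliminating its block and plot leaves {2, 4}.
Block 5, plot 1: eliminating its block and plot leaves {3, 5}.
Block 5, plot 2: eliminating its block and plot leaves {1, 3}.
Block 5, plot 4: eliminating its block and plot leaves {1, 5}.
Enumerating the assignments across these blanks that avoid any block or plot repeat gives 3 completions.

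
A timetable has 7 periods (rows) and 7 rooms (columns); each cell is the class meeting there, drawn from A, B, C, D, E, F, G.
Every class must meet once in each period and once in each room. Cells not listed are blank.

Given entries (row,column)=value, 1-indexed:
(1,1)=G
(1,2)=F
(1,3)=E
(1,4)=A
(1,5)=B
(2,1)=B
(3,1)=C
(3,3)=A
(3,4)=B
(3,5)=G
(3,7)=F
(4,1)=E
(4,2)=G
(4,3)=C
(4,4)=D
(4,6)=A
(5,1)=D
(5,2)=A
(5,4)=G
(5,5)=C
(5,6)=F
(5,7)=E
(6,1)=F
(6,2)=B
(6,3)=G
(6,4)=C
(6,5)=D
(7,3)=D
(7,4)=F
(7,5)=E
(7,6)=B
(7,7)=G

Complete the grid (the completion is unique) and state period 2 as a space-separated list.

Period 2, room 3: period 2 has {B} and room 3 has {A, C, D, E, G}, leaving only F.
Period 2, room 4: period 2 has {B, F} and room 4 has {A, B, C, D, F, G}, leaving only E.
Period 2, room 5: period 2 has {B, E, F} and room 5 has {B, C, D, E, G}, leaving only A.
Period 4, room 5: period 4 has {A, C, D, E, G} and room 5 has {A, B, C, D, E, G}, leaving only F.
Period 4, room 7: period 4 has {A, C, D, E, F, G} and room 7 has {E, F, G}, leaving only B.
Period 5, room 3: period 5 has {A, C, D, E, F, G} and room 3 has {A, C, D, E, F, G}, leaving only B.
Period 6, room 6: period 6 has {B, C, D, F, G} and room 6 has {A, B, F}, leaving only E.
Period 3, room 6: period 3 has {A, B, C, F, G} and room 6 has {A, B, E, F}, leaving only D.
Period 1, room 6: period 1 has {A, B, E, F, G} and room 6 has {A, B, D, E, F}, leaving only C.
Period 2, room 6: period 2 has {A, B, E, F} and room 6 has {A, B, C, D, E, F}, leaving only G.
Period 1, room 7: period 1 has {A, B, C, E, F, G} and room 7 has {B, E, F, G}, leaving only D.
Period 2, room 7: period 2 has {A, B, E, F, G} and room 7 has {B, D, E, F, G}, leaving only C.
Period 2, room 2: period 2 has {A, B, C, E, F, G} and room 2 has {A, B, F, G}, leaving only D.
So period 2 reads: B D F E A G C.

B D F E A G C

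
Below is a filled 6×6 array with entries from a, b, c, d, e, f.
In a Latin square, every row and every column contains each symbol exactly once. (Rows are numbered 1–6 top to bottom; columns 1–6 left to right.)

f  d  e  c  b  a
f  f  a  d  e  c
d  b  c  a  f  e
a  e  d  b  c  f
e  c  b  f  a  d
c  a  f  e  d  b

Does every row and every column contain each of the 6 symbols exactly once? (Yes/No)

No

Row 2 contains f twice (at columns 1 and 2), so it is not a permutation.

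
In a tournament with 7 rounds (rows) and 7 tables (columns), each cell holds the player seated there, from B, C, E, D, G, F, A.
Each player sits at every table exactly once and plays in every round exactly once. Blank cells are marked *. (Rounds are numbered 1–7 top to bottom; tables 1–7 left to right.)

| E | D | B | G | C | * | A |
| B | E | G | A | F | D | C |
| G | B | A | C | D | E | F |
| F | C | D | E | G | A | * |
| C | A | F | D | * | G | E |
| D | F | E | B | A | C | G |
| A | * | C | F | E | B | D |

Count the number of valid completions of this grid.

Round 1, table 6: eliminating its round and table leaves {F}.
Round 4, table 7: eliminating its round and table leaves {B}.
Round 5, table 5: eliminating its round and table leaves {B}.
Round 7, table 2: eliminating its round and table leaves {G}.
Only one assignment across all blanks avoids any round or table repeat, giving 1 completion.

1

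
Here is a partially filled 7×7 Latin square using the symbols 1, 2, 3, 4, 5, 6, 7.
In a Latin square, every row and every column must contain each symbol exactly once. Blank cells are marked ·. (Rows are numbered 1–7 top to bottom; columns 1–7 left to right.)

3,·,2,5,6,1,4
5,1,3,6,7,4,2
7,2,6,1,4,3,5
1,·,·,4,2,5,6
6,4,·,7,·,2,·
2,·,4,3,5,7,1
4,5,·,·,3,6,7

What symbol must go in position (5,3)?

5

Row 1, column 2: row 1 has {1, 2, 3, 4, 5, 6} and column 2 has {1, 2, 4, 5}, leaving only 7.
Row 4, column 2: row 4 has {1, 2, 4, 5, 6} and column 2 has {1, 2, 4, 5, 7}, leaving only 3.
Row 4, column 3: row 4 has {1, 2, 3, 4, 5, 6} and column 3 has {2, 3, 4, 6}, leaving only 7.
Row 5, column 5: row 5 has {2, 4, 6, 7} and column 5 has {2, 3, 4, 5, 6, 7}, leaving only 1.
Row 5 already has {1, 2, 4, 6, 7} and column 3 already has {2, 3, 4, 6, 7}, so row 5, column 3 must be 5.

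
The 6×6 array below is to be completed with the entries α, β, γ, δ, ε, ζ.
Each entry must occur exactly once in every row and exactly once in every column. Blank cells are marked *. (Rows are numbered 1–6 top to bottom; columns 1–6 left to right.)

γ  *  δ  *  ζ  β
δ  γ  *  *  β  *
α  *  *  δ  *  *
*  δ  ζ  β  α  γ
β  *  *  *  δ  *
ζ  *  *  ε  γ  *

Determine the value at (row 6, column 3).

Row 1, column 4: row 1 has {β, γ, δ, ζ} and column 4 has {β, δ, ε}, leaving only α.
Row 1, column 2: row 1 has {α, β, γ, δ, ζ} and column 2 has {γ, δ}, leaving only ε.
Row 2, column 4: row 2 has {β, γ, δ} and column 4 has {α, β, δ, ε}, leaving only ζ.
Row 3, column 5: row 3 has {α, δ} and column 5 has {α, β, γ, δ, ζ}, leaving only ε.
Row 3, column 6: row 3 has {α, δ, ε} and column 6 has {β, γ}, leaving only ζ.
Row 3, column 2: row 3 has {α, δ, ε, ζ} and column 2 has {γ, δ, ε}, leaving only β.
Row 3, column 3: row 3 has {α, β, δ, ε, ζ} and column 3 has {δ, ζ}, leaving only γ.
Row 4, column 1: row 4 has {α, β, γ, δ, ζ} and column 1 has {α, β, γ, δ, ζ}, leaving only ε.
Row 5, column 4: row 5 has {β, δ} and column 4 has {α, β, δ, ε, ζ}, leaving only γ.
Row 6, column 2: row 6 has {γ, ε, ζ} and column 2 has {β, γ, δ, ε}, leaving only α.
Row 6 already has {α, γ, ε, ζ} and column 3 already has {γ, δ, ζ}, so row 6, column 3 must be β.

β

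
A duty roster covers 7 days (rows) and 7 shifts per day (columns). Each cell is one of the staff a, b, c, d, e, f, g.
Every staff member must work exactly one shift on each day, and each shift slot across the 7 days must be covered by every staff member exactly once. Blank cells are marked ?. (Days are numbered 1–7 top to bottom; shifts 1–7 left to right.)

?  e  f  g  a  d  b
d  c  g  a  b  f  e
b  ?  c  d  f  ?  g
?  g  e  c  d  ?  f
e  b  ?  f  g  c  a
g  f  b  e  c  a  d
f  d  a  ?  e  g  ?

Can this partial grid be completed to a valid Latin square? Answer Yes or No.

Yes

No day or shift among the givens repeats a symbol, and propagating forced cells runs into no contradiction.
One valid completion exists (for instance, c e f g a d b / d c g a b f e / b a c d f e g / a g e c d b f / e b d f g c a / g f b e c a d / f d a b e g c).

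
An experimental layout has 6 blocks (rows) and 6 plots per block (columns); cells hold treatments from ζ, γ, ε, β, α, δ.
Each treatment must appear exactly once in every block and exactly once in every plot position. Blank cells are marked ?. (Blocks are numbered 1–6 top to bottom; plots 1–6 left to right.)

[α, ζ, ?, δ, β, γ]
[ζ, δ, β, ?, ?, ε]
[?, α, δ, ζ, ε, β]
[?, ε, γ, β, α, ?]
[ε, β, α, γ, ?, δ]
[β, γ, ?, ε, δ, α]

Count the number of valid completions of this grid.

Block 1, plot 3: eliminating its block and plot leaves {ε}.
Block 2, plot 4: eliminating its block and plot leaves {α}.
Block 2, plot 5: eliminating its block and plot leaves {γ}.
Block 3, plot 1: eliminating its block and plot leaves {γ}.
Block 4, plot 1: eliminating its block and plot leaves {δ}.
Block 4, plot 6: eliminating its block and plot leaves {ζ}.
Block 5, plot 5: eliminating its block and plot leaves {ζ}.
Block 6, plot 3: eliminating its block and plot leaves {ζ}.
Only one assignment across all blanks avoids any block or plot repeat, giving 1 completion.

1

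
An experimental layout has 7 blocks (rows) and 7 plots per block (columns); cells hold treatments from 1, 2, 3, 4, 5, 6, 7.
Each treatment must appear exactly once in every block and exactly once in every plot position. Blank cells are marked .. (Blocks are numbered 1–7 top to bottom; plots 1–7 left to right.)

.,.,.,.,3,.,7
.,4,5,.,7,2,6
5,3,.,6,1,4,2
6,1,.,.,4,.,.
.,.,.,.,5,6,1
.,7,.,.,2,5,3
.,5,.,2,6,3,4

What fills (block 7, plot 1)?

7

Block 1, plot 6: block 1 has {3, 7} and plot 6 has {2, 3, 4, 5, 6}, leaving only 1.
Block 3, plot 3: block 3 has {1, 2, 3, 4, 5, 6} and plot 3 has {5}, leaving only 7.
Block 4, plot 6: block 4 has {1, 4, 6} and plot 6 has {1, 2, 3, 4, 5, 6}, leaving only 7.
Block 4, plot 7: block 4 has {1, 4, 6, 7} and plot 7 has {1, 2, 3, 4, 6, 7}, leaving only 5.
Block 4, plot 4: block 4 has {1, 4, 5, 6, 7} and plot 4 has {2, 6}, leaving only 3.
Block 2, plot 4: block 2 has {2, 4, 5, 6, 7} and plot 4 has {2, 3, 6}, leaving only 1.
Block 2, plot 1: block 2 has {1, 2, 4, 5, 6, 7} and plot 1 has {5, 6}, leaving only 3.
Block 4, plot 3: block 4 has {1, 3, 4, 5, 6, 7} and plot 3 has {5, 7}, leaving only 2.
Block 5, plot 2: block 5 has {1, 5, 6} and plot 2 has {1, 3, 4, 5, 7}, leaving only 2.
Block 1, plot 2: block 1 has {1, 3, 7} and plot 2 has {1, 2, 3, 4, 5, 7}, leaving only 6.
Block 1, plot 3: block 1 has {1, 3, 6, 7} and plot 3 has {2, 5, 7}, leaving only 4.
Block 1, plot 1: block 1 has {1, 3, 4, 6, 7} and plot 1 has {3, 5, 6}, leaving only 2.
Block 1, plot 4: block 1 has {1, 2, 3, 4, 6, 7} and plot 4 has {1, 2, 3, 6}, leaving only 5.
Block 5, plot 3: block 5 has {1, 2, 5, 6} and plot 3 has {2, 4, 5, 7}, leaving only 3.
Block 6, plot 4: block 6 has {2, 3, 5, 7} and plot 4 has {1, 2, 3, 5, 6}, leaving only 4.
Block 5, plot 4: block 5 has {1, 2, 3, 5, 6} and plot 4 has {1, 2, 3, 4, 5, 6}, leaving only 7.
Block 5, plot 1: block 5 has {1, 2, 3, 5, 6, 7} and plot 1 has {2, 3, 5, 6}, leaving only 4.
Block 6, plot 1: block 6 has {2, 3, 4, 5, 7} and plot 1 has {2, 3, 4, 5, 6}, leaving only 1.
Block 7 already has {2, 3, 4, 5, 6} and plot 1 already has {1, 2, 3, 4, 5, 6}, so block 7, plot 1 must be 7.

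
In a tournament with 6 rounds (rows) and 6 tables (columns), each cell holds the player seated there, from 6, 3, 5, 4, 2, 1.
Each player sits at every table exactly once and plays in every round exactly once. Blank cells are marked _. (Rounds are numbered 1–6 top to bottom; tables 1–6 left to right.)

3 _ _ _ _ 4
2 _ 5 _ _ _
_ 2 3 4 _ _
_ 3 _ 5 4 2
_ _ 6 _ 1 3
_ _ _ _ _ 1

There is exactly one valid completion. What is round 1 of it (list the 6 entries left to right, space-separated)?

3 1 2 6 5 4

Round 2, table 6: round 2 has {5, 2} and table 6 has {3, 4, 2, 1}, leaving only 6.
Round 2, table 5: round 2 has {6, 5, 2} and table 5 has {4, 1}, leaving only 3.
Round 2, table 4: round 2 has {6, 3, 5, 2} and table 4 has {5, 4}, leaving only 1.
Round 2, table 2: round 2 has {6, 3, 5, 2, 1} and table 2 has {3, 2}, leaving only 4.
Round 3, table 6: round 3 has {3, 4, 2} and table 6 has {6, 3, 4, 2, 1}, leaving only 5.
Round 3, table 5: round 3 has {3, 5, 4, 2} and table 5 has {3, 4, 1}, leaving only 6.
Round 3, table 1: round 3 has {6, 3, 5, 4, 2} and table 1 has {3, 2}, leaving only 1.
Round 4, table 1: round 4 has {3, 5, 4, 2} and table 1 has {3, 2, 1}, leaving only 6.
Round 4, table 3: round 4 has {6, 3, 5, 4, 2} and table 3 has {6, 3, 5}, leaving only 1.
Round 1, table 3: round 1 has {3, 4} and table 3 has {6, 3, 5, 1}, leaving only 2.
Round 1, table 4: round 1 has {3, 4, 2} and table 4 has {5, 4, 1}, leaving only 6.
Round 1, table 5: round 1 has {6, 3, 4, 2} and table 5 has {6, 3, 4, 1}, leaving only 5.
Round 1, table 2: round 1 has {6, 3, 5, 4, 2} and table 2 has {3, 4, 2}, leaving only 1.
So round 1 reads: 3 1 2 6 5 4.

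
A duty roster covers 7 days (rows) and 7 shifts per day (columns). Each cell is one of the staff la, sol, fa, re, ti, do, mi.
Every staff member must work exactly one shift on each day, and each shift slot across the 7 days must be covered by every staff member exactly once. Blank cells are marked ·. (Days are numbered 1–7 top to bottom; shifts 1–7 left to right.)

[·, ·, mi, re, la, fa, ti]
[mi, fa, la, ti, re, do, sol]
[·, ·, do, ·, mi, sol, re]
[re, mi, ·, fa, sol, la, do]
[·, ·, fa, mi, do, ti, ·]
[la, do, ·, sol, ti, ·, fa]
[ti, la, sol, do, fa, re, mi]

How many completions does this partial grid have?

Day 1, shift 1: eliminating its day and shift leaves {sol, do}.
Day 1, shift 2: eliminating its day and shift leaves {sol}.
Day 3, shift 1: eliminating its day and shift leaves {fa}.
Day 3, shift 2: eliminating its day and shift leaves {ti}.
Day 3, shift 4: eliminating its day and shift leaves {la}.
Day 4, shift 3: eliminating its day and shift leaves {ti}.
Day 5, shift 1: eliminating its day and shift leaves {sol}.
Day 5, shift 2: eliminating its day and shift leaves {sol, re}.
Day 5, shift 7: eliminating its day and shift leaves {la}.
Day 6, shift 3: eliminating its day and shift leaves {re}.
Day 6, shift 6: eliminating its day and shift leaves {mi}.
Only one assignment across all blanks avoids any day or shift repeat, giving 1 completion.

1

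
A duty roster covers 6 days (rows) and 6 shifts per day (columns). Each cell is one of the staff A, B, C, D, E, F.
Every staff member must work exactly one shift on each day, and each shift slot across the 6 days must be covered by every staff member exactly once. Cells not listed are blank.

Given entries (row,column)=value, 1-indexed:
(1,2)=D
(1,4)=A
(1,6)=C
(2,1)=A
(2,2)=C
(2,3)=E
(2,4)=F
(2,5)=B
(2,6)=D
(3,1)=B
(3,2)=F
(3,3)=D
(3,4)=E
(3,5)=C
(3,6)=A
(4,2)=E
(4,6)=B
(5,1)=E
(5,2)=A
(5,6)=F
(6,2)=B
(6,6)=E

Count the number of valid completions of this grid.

4

Day 1, shift 1: eliminating its day and shift leaves {F}.
Day 1, shift 3: eliminating its day and shift leaves {B, F}.
Day 1, shift 5: eliminating its day and shift leaves {E, F}.
Day 4, shift 1: eliminating its day and shift leaves {C, D, F}.
Day 4, shift 3: eliminating its day and shift leaves {A, C, F}.
Day 4, shift 4: eliminating its day and shift leaves {C, D}.
Day 4, shift 5: eliminating its day and shift leaves {A, D, F}.
Day 5, shift 3: eliminating its day and shift leaves {B, C}.
Day 5, shift 4: eliminating its day and shift leaves {B, C, D}.
Day 5, shift 5: eliminating its day and shift leaves {D}.
Day 6, shift 1: eliminating its day and shift leaves {C, D, F}.
Day 6, shift 3: eliminating its day and shift leaves {A, C, F}.
Day 6, shift 4: eliminating its day and shift leaves {C, D}.
Day 6, shift 5: eliminating its day and shift leaves {A, D, F}.
Enumerating the assignments across these blanks that avoid any day or shift repeat gives 4 completions.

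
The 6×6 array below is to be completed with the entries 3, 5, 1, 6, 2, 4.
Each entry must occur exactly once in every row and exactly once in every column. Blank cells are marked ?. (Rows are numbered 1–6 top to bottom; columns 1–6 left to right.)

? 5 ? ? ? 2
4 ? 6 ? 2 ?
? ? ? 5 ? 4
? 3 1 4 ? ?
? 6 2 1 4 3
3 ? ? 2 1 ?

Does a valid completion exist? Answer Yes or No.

No

Row 2, column 2: row 2 has {6, 2, 4} and column 2 has {3, 5, 6}, so it must be 1.
Row 2, column 4: row 2 has {1, 6, 2, 4} and column 4 has {5, 1, 2, 4}, so it must be 3.
Row 1, column 4: row 1 has {5, 2} and column 4 has {3, 5, 1, 2, 4}, so it must be 6.
Row 1, column 1: row 1 has {5, 6, 2} and column 1 has {3, 4}, so it must be 1.
Row 1, column 5: row 1 has {5, 1, 6, 2} and column 5 has {1, 2, 4}, so it must be 3.
Row 1, column 3: row 1 has {3, 5, 1, 6, 2} and column 3 has {1, 6, 2}, so it must be 4.
Row 2, column 6: row 2 has {3, 1, 6, 2, 4} and column 6 has {3, 2, 4}, so it must be 5.
Row 3, column 2: row 3 has {5, 4} and column 2 has {3, 5, 1, 6}, so it must be 2.
Row 3, column 1: row 3 has {5, 2, 4} and column 1 has {3, 1, 4}, so it must be 6.
Now row 3, column 5: row 3 together with column 5 already contain {3, 5, 1, 6, 2, 4} — every symbol — so nothing can go there. The grid has no valid completion.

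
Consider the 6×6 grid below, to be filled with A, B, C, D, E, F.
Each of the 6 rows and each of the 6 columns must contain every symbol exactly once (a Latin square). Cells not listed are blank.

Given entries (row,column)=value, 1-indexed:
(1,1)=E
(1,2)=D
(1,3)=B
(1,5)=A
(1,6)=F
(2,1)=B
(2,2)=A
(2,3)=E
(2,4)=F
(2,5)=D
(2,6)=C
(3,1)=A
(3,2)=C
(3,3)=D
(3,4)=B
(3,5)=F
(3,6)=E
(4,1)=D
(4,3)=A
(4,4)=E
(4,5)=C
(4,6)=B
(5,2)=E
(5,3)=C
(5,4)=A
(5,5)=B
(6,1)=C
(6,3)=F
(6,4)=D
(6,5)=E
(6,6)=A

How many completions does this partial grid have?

Row 1, column 4: eliminating its row and column leaves {C}.
Row 4, column 2: eliminating its row and column leaves {F}.
Row 5, column 1: eliminating its row and column leaves {F}.
Row 5, column 6: eliminating its row and column leaves {D}.
Row 6, column 2: eliminating its row and column leaves {B}.
Only one assignment across all blanks avoids any row or column repeat, giving 1 completion.

1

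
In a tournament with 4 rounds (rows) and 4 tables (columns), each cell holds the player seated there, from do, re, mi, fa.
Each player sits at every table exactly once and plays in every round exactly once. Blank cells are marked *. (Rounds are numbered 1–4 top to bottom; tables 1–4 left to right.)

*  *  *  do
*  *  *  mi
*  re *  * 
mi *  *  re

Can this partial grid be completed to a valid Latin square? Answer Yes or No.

Yes

No round or table among the givens repeats a symbol, and propagating forced cells runs into no contradiction.
One valid completion exists (for instance, fa mi re do / re fa do mi / do re mi fa / mi do fa re).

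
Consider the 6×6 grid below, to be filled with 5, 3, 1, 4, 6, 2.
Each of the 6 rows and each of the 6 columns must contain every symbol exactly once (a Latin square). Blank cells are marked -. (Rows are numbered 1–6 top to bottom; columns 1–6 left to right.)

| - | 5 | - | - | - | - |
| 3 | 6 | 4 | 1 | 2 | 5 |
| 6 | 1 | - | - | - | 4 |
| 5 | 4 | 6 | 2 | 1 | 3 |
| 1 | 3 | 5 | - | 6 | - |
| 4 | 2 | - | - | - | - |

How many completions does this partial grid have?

3

Row 1, column 1: eliminating its row and column leaves {2}.
Row 1, column 3: eliminating its row and column leaves {3, 1, 2}.
Row 1, column 4: eliminating its row and column leaves {3, 4, 6}.
Row 1, column 5: eliminating its row and column leaves {3, 4}.
Row 1, column 6: eliminating its row and column leaves {1, 6, 2}.
Row 3, column 3: eliminating its row and column leaves {3, 2}.
Row 3, column 4: eliminating its row and column leaves {5, 3}.
Row 3, column 5: eliminating its row and column leaves {5, 3}.
Row 5, column 4: eliminating its row and column leaves {4}.
Row 5, column 6: eliminating its row and column leaves {2}.
Row 6, column 3: eliminating its row and column leaves {3, 1}.
Row 6, column 4: eliminating its row and column leaves {5, 3, 6}.
Row 6, column 5: eliminating its row and column leaves {5, 3}.
Row 6, column 6: eliminating its row and column leaves {1, 6}.
Enumerating the assignments across these blanks that avoid any row or column repeat gives 3 completions.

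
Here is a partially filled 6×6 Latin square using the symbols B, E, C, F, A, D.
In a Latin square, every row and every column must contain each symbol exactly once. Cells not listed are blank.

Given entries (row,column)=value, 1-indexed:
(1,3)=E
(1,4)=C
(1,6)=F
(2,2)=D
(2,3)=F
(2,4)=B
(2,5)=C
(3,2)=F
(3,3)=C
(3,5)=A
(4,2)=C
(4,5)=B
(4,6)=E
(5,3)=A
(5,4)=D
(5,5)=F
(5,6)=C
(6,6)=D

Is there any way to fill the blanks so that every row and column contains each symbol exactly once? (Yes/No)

No row or column among the givens repeats a symbol, and propagating forced cells runs into no contradiction.
One valid completion exists (for instance, A B E C D F / E D F B C A / D F C E A B / F C D A B E / B E A D F C / C A B F E D).

Yes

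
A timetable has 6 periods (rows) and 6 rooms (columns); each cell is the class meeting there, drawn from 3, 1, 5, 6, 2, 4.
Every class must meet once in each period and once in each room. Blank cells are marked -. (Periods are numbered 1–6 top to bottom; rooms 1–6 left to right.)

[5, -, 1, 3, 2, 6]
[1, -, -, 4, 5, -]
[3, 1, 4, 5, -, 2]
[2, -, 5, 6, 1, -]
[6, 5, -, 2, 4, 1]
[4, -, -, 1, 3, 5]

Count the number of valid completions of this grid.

Period 1, room 2: eliminating its period and room leaves {4}.
Period 2, room 2: eliminating its period and room leaves {3, 6, 2}.
Period 2, room 3: eliminating its period and room leaves {3, 6, 2}.
Period 2, room 6: eliminating its period and room leaves {3}.
Period 3, room 5: eliminating its period and room leaves {6}.
Period 4, room 2: eliminating its period and room leaves {3, 4}.
Period 4, room 6: eliminating its period and room leaves {3, 4}.
Period 5, room 3: eliminating its period and room leaves {3}.
Period 6, room 2: eliminating its period and room leaves {6, 2}.
Period 6, room 3: eliminating its period and room leaves {6, 2}.
Enumerating the assignments across these blanks that avoid any period or room repeat gives 2 completions.

2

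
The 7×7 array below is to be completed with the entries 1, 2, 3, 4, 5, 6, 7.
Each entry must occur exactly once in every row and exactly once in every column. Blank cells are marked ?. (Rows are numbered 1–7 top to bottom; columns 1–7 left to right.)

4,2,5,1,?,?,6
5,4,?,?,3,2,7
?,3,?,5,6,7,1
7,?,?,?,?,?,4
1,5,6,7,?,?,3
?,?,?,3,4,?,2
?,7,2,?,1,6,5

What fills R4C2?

Row 1, column 5: row 1 has {1, 2, 4, 5, 6} and column 5 has {1, 3, 4, 6}, leaving only 7.
Row 1, column 6: row 1 has {1, 2, 4, 5, 6, 7} and column 6 has {2, 6, 7}, leaving only 3.
Row 2, column 3: row 2 has {2, 3, 4, 5, 7} and column 3 has {2, 5, 6}, leaving only 1.
Row 2, column 4: row 2 has {1, 2, 3, 4, 5, 7} and column 4 has {1, 3, 5, 7}, leaving only 6.
Row 3, column 1: row 3 has {1, 3, 5, 6, 7} and column 1 has {1, 4, 5, 7}, leaving only 2.
Row 3, column 3: row 3 has {1, 2, 3, 5, 6, 7} and column 3 has {1, 2, 5, 6}, leaving only 4.
Row 4, column 3: row 4 has {4, 7} and column 3 has {1, 2, 4, 5, 6}, leaving only 3.
Row 4, column 4: row 4 has {3, 4, 7} and column 4 has {1, 3, 5, 6, 7}, leaving only 2.
Row 4, column 5: row 4 has {2, 3, 4, 7} and column 5 has {1, 3, 4, 6, 7}, leaving only 5.
Row 4, column 6: row 4 has {2, 3, 4, 5, 7} and column 6 has {2, 3, 6, 7}, leaving only 1.
Row 4 already has {1, 2, 3, 4, 5, 7} and column 2 already has {2, 3, 4, 5, 7}, so row 4, column 2 must be 6.

6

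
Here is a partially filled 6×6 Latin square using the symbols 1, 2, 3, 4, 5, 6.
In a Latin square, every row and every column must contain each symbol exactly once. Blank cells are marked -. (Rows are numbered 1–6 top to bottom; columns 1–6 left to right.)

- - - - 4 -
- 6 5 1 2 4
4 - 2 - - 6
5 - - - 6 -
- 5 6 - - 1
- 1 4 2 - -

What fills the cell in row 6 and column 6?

3

Row 2, column 1: row 2 has {1, 2, 4, 5, 6} and column 1 has {4, 5}, leaving only 3.
Row 3, column 2: row 3 has {2, 4, 6} and column 2 has {1, 5, 6}, leaving only 3.
Row 1, column 2: row 1 has {4} and column 2 has {1, 3, 5, 6}, leaving only 2.
Row 3, column 4: row 3 has {2, 3, 4, 6} and column 4 has {1, 2}, leaving only 5.
Row 3, column 5: row 3 has {2, 3, 4, 5, 6} and column 5 has {2, 4, 6}, leaving only 1.
Row 4, column 2: row 4 has {5, 6} and column 2 has {1, 2, 3, 5, 6}, leaving only 4.
Row 4, column 4: row 4 has {4, 5, 6} and column 4 has {1, 2, 5}, leaving only 3.
Row 1, column 4: row 1 has {2, 4} and column 4 has {1, 2, 3, 5}, leaving only 6.
Row 1, column 1: row 1 has {2, 4, 6} and column 1 has {3, 4, 5}, leaving only 1.
Row 1, column 3: row 1 has {1, 2, 4, 6} and column 3 has {2, 4, 5, 6}, leaving only 3.
Row 1, column 6: row 1 has {1, 2, 3, 4, 6} and column 6 has {1, 4, 6}, leaving only 5.
Row 6 already has {1, 2, 4} and column 6 already has {1, 4, 5, 6}, so row 6, column 6 must be 3.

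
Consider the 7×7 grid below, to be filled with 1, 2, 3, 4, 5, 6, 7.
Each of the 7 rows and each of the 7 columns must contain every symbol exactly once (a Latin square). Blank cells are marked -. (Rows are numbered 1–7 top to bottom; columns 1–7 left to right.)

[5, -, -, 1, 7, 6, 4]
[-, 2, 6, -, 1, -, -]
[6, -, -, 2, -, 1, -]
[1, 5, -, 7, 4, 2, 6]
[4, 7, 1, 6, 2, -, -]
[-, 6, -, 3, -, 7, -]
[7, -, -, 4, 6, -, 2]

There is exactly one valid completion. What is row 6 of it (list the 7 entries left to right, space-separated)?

2 6 4 3 5 7 1

Row 6, column 1: row 6 has {3, 6, 7} and column 1 has {1, 4, 5, 6, 7}, leaving only 2.
Row 6, column 5: row 6 has {2, 3, 6, 7} and column 5 has {1, 2, 4, 6, 7}, leaving only 5.
Row 6, column 3: row 6 has {2, 3, 5, 6, 7} and column 3 has {1, 6}, leaving only 4.
Row 6, column 7: row 6 has {2, 3, 4, 5, 6, 7} and column 7 has {2, 4, 6}, leaving only 1.
So row 6 reads: 2 6 4 3 5 7 1.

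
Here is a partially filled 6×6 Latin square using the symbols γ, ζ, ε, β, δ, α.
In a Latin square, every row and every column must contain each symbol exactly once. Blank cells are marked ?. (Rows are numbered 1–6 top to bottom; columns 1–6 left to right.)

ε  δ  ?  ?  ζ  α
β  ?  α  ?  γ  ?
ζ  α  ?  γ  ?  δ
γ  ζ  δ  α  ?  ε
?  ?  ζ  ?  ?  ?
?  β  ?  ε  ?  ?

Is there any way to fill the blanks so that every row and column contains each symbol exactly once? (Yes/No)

Row 1, column 4: row 1 has {ζ, ε, δ, α} and column 4 has {γ, ε, α}, so it must be β.
Row 1, column 3: row 1 has {ζ, ε, β, δ, α} and column 3 has {ζ, δ, α}, so it must be γ.
Now row 6, column 3: row 6 together with column 3 already contain {γ, ζ, ε, β, δ, α} — every symbol — so nothing can go there. The grid has no valid completion.

No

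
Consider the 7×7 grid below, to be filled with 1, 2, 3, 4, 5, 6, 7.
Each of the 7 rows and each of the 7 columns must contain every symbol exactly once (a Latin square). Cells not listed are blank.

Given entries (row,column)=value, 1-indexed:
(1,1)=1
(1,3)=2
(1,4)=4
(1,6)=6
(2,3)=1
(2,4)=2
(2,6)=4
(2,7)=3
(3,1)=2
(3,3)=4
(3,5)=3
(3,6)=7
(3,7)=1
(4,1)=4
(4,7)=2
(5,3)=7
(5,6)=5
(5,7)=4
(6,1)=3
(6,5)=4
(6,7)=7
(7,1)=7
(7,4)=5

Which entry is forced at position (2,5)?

Row 1, column 7: row 1 has {1, 2, 4, 6} and column 7 has {1, 2, 3, 4, 7}, leaving only 5.
Row 1, column 5: row 1 has {1, 2, 4, 5, 6} and column 5 has {3, 4}, leaving only 7.
Row 1, column 2: row 1 has {1, 2, 4, 5, 6, 7} and column 2 has {}, leaving only 3.
Row 3, column 4: row 3 has {1, 2, 3, 4, 7} and column 4 has {2, 4, 5}, leaving only 6.
Row 3, column 2: row 3 has {1, 2, 3, 4, 6, 7} and column 2 has {3}, leaving only 5.
Row 5, column 1: row 5 has {4, 5, 7} and column 1 has {1, 2, 3, 4, 7}, leaving only 6.
Row 2, column 1: row 2 has {1, 2, 3, 4} and column 1 has {1, 2, 3, 4, 6, 7}, leaving only 5.
Row 2 already has {1, 2, 3, 4, 5} and column 5 already has {3, 4, 7}, so row 2, column 5 must be 6.

6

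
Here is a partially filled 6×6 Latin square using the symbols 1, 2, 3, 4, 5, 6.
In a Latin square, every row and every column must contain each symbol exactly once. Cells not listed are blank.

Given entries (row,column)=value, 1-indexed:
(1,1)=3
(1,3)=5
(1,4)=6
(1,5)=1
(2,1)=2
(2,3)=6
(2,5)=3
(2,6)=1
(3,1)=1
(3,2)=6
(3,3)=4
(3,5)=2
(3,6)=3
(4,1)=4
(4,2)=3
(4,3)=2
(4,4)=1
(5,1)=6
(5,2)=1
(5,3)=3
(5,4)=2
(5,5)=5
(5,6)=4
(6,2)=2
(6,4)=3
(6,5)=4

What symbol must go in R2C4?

4

Row 1, column 2: row 1 has {1, 3, 5, 6} and column 2 has {1, 2, 3, 6}, leaving only 4.
Row 1, column 6: row 1 has {1, 3, 4, 5, 6} and column 6 has {1, 3, 4}, leaving only 2.
Row 2, column 2: row 2 has {1, 2, 3, 6} and column 2 has {1, 2, 3, 4, 6}, leaving only 5.
Row 2 already has {1, 2, 3, 5, 6} and column 4 already has {1, 2, 3, 6}, so row 2, column 4 must be 4.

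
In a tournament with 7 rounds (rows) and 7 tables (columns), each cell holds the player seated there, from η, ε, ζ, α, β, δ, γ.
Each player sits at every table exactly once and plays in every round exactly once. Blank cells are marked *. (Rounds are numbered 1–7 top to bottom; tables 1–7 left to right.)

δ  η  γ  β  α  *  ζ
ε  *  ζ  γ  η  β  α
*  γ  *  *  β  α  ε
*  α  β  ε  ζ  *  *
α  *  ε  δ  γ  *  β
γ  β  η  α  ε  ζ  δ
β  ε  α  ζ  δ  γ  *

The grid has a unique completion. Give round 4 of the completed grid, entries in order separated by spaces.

η α β ε ζ δ γ

Round 4, table 1: round 4 has {ε, ζ, α, β} and table 1 has {ε, α, β, δ, γ}, leaving only η.
Round 4, table 6: round 4 has {η, ε, ζ, α, β} and table 6 has {ζ, α, β, γ}, leaving only δ.
Round 4, table 7: round 4 has {η, ε, ζ, α, β, δ} and table 7 has {ε, ζ, α, β, δ}, leaving only γ.
So round 4 reads: η α β ε ζ δ γ.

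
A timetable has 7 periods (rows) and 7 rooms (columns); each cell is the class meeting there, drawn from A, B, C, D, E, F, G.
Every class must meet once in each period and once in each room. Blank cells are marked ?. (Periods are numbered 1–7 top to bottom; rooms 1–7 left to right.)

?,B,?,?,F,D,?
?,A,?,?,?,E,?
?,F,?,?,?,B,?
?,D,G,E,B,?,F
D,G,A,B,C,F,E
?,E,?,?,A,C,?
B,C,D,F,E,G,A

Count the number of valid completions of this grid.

Period 1, room 1: eliminating its period and room leaves {A, C, E, G}.
Period 1, room 3: eliminating its period and room leaves {C, E}.
Period 1, room 4: eliminating its period and room leaves {A, C, G}.
Period 1, room 7: eliminating its period and room leaves {C, G}.
Period 2, room 1: eliminating its period and room leaves {C, F, G}.
Period 2, room 3: eliminating its period and room leaves {B, C, F}.
Period 2, room 4: eliminating its period and room leaves {C, D, G}.
Period 2, room 5: eliminating its period and room leaves {D, G}.
Period 2, room 7: eliminating its period and room leaves {B, C, D, G}.
Period 3, room 1: eliminating its period and room leaves {A, C, E, G}.
Period 3, room 3: eliminating its period and room leaves {C, E}.
Period 3, room 4: eliminating its period and room leaves {A, C, D, G}.
Period 3, room 5: eliminating its period and room leaves {D, G}.
Period 3, room 7: eliminating its period and room leaves {C, D, G}.
Period 4, room 1: eliminating its period and room leaves {A, C}.
Period 4, room 6: eliminating its period and room leaves {A}.
Period 6, room 1: eliminating its period and room leaves {F, G}.
Period 6, room 3: eliminating its period and room leaves {B, F}.
Period 6, room 4: eliminating its period and room leaves {D, G}.
Period 6, room 7: eliminating its period and room leaves {B, D, G}.
Enumerating the assignments across these blanks that avoid any period or room repeat gives 7 completions.

7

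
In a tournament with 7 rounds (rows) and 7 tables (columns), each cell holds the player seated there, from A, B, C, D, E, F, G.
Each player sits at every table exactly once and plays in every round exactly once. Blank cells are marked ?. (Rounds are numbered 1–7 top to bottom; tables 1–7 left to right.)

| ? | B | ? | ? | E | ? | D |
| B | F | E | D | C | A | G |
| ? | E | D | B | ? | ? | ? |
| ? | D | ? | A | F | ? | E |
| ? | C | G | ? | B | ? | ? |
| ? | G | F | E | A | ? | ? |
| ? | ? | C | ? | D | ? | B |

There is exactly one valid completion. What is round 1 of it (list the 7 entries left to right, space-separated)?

G B A C E F D

Round 1, table 3: round 1 has {B, D, E} and table 3 has {C, D, E, F, G}, leaving only A.
Round 3, table 5: round 3 has {B, D, E} and table 5 has {A, B, C, D, E, F}, leaving only G.
Round 4, table 3: round 4 has {A, D, E, F} and table 3 has {A, C, D, E, F, G}, leaving only B.
Round 5, table 4: round 5 has {B, C, G} and table 4 has {A, B, D, E}, leaving only F.
Round 5, table 7: round 5 has {B, C, F, G} and table 7 has {B, D, E, G}, leaving only A.
Round 6, table 7: round 6 has {A, E, F, G} and table 7 has {A, B, D, E, G}, leaving only C.
Round 3, table 7: round 3 has {B, D, E, G} and table 7 has {A, B, C, D, E, G}, leaving only F.
Round 3, table 6: round 3 has {B, D, E, F, G} and table 6 has {A}, leaving only C.
Round 3, table 1: round 3 has {B, C, D, E, F, G} and table 1 has {B}, leaving only A.
Round 4, table 6: round 4 has {A, B, D, E, F} and table 6 has {A, C}, leaving only G.
Round 1, table 6: round 1 has {A, B, D, E} and table 6 has {A, C, G}, leaving only F.
Round 4, table 1: round 4 has {A, B, D, E, F, G} and table 1 has {A, B}, leaving only C.
Round 1, table 1: round 1 has {A, B, D, E, F} and table 1 has {A, B, C}, leaving only G.
Round 1, table 4: round 1 has {A, B, D, E, F, G} and table 4 has {A, B, D, E, F}, leaving only C.
So round 1 reads: G B A C E F D.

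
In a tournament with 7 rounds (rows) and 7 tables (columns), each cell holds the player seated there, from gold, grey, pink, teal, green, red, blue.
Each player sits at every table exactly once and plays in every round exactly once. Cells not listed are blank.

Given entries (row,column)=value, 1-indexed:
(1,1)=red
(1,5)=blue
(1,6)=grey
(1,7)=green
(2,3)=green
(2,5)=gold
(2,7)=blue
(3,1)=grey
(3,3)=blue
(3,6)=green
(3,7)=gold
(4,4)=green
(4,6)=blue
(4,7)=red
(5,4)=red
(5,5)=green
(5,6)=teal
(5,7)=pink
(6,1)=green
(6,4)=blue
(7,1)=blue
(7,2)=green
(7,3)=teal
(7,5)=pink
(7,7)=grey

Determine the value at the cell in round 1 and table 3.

pink

Round 5, table 1: round 5 has {pink, teal, green, red} and table 1 has {grey, green, red, blue}, leaving only gold.
Round 5, table 3: round 5 has {gold, pink, teal, green, red} and table 3 has {teal, green, blue}, leaving only grey.
Round 5, table 2: round 5 has {gold, grey, pink, teal, green, red} and table 2 has {green}, leaving only blue.
Round 6, table 7: round 6 has {green, blue} and table 7 has {gold, grey, pink, green, red, blue}, leaving only teal.
Round 7, table 4: round 7 has {grey, pink, teal, green, blue} and table 4 has {green, red, blue}, leaving only gold.
Round 7, table 6: round 7 has {gold, grey, pink, teal, green, blue} and table 6 has {grey, teal, green, blue}, leaving only red.
Round 2, table 6: round 2 has {gold, green, blue} and table 6 has {grey, teal, green, red, blue}, leaving only pink.
Round 2, table 1: round 2 has {gold, pink, green, blue} and table 1 has {gold, grey, green, red, blue}, leaving only teal.
Round 2, table 4: round 2 has {gold, pink, teal, green, blue} and table 4 has {gold, green, red, blue}, leaving only grey.
Round 2, table 2: round 2 has {gold, grey, pink, teal, green, blue} and table 2 has {green, blue}, leaving only red.
Round 4, table 1: round 4 has {green, red, blue} and table 1 has {gold, grey, teal, green, red, blue}, leaving only pink.
Round 4, table 3: round 4 has {pink, green, red, blue} and table 3 has {grey, teal, green, blue}, leaving only gold.
Round 1 already has {grey, green, red, blue} and table 3 already has {gold, grey, teal, green, blue}, so round 1, table 3 must be pink.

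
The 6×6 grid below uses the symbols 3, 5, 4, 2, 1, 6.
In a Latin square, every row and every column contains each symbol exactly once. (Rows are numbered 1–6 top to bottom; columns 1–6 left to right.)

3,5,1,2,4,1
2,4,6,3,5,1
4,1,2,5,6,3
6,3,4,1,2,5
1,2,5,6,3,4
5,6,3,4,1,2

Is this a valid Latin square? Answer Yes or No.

Column 6 contains 1 twice (at rows 1 and 2), so it is not a permutation.

No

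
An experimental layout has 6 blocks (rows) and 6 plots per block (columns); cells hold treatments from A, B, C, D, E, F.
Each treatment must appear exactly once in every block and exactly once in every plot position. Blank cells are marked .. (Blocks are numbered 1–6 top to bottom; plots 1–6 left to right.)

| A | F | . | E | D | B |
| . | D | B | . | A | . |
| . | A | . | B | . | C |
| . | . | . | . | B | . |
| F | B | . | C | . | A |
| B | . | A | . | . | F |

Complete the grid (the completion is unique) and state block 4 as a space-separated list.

E C F A B D

Block 1, plot 3: block 1 has {A, B, D, E, F} and plot 3 has {A, B}, leaving only C.
Block 2, plot 4: block 2 has {A, B, D} and plot 4 has {B, C, E}, leaving only F.
Block 2, plot 6: block 2 has {A, B, D, F} and plot 6 has {A, B, C, F}, leaving only E.
Block 4, plot 6: block 4 has {B} and plot 6 has {A, B, C, E, F}, leaving only D.
Block 4, plot 4: block 4 has {B, D} and plot 4 has {B, C, E, F}, leaving only A.
Block 2, plot 1: block 2 has {A, B, D, E, F} and plot 1 has {A, B, F}, leaving only C.
Block 4, plot 1: block 4 has {A, B, D} and plot 1 has {A, B, C, F}, leaving only E.
Block 4, plot 2: block 4 has {A, B, D, E} and plot 2 has {A, B, D, F}, leaving only C.
Block 4, plot 3: block 4 has {A, B, C, D, E} and plot 3 has {A, B, C}, leaving only F.
So block 4 reads: E C F A B D.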